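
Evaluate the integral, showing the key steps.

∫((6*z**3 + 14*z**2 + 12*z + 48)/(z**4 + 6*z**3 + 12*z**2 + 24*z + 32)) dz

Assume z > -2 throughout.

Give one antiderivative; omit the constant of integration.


Step 1. Decompose ∫((6*z**3 + 14*z**2 + 12*z + 48)/(z**4 + 6*z**3 + 12*z**2 + 24*z + 32)) dz by partial fractions, (6*z**3 + 14*z**2 + 12*z + 48)/(z**4 + 6*z**3 + 12*z**2 + 24*z + 32) = -2/(z**2 + 4) + 4/(z + 4) + 2/(z + 2): now ∫(2/(z + 2)) dz + ∫(4/(z + 4)) dz + ∫(-2/(z**2 + 4)) dz.
Step 2. Evaluate the standard form [assuming z > -4]: now 4*log(z + 4) + ∫(2/(z + 2)) dz + ∫(-2/(z**2 + 4)) dz.
Step 3. Evaluate the standard form [assuming z > -2]: now 2*log(z + 2) + 4*log(z + 4) + ∫(-2/(z**2 + 4)) dz.
Step 4. Evaluate the standard form: now 2*log(z + 2) + 4*log(z + 4) - atan(z/2).
Answer: 2*log(z + 2) + 4*log(z + 4) - atan(z/2).


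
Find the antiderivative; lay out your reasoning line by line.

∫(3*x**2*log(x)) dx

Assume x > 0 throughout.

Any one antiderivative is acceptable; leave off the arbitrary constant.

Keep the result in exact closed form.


Step 1. Integrate ∫(3*x**2*log(x)) dx by parts with u = log(x), dv = (3*x**2) dx, so v = x**3 [assuming x > 0]: now x**3*log(x) + ∫(-x**2) dx.
Step 2. Evaluate the standard form: now x**3*log(x) - x**3/3.
Answer: x**3*log(x) - x**3/3.


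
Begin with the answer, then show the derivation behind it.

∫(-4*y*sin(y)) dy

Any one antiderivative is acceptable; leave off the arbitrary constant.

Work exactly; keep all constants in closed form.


The answer is 4*y*cos(y) - 4*sin(y).
Step 1. Integrate ∫(-4*y*sin(y)) dy by parts with u = y, dv = (-4*sin(y)) dy, so v = 4*cos(y): now 4*y*cos(y) + ∫(-4*cos(y)) dy.
Step 2. Evaluate the standard form: now 4*y*cos(y) - 4*sin(y).
Answer: 4*y*cos(y) - 4*sin(y).


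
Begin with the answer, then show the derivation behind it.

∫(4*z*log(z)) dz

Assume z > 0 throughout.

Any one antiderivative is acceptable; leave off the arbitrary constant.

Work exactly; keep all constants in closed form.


The answer is 2*z**2*log(z) - z**2.
Step 1. Integrate ∫(4*z*log(z)) dz by parts with u = log(z), dv = (4*z) dz, so v = 2*z**2 [assuming z > 0]: now 2*z**2*log(z) + ∫(-2*z) dz.
Step 2. Evaluate the standard form: now 2*z**2*log(z) - z**2.
Answer: 2*z**2*log(z) - z**2.


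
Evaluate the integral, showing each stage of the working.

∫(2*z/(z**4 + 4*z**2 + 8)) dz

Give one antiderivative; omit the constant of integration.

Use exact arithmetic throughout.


Step 1. Substitute u = z**2 + 2, turning ∫(2*z/(z**4 + 4*z**2 + 8)) dz into ∫(1/(u**2 + 4)) du: now ∫(1/(u**2 + 4)) du.
Step 2. Evaluate the standard form: now atan(u/2)/2.
Step 3. Substitute back u = z**2 + 2: now atan(z**2/2 + 1)/2.
Answer: atan(z**2/2 + 1)/2.


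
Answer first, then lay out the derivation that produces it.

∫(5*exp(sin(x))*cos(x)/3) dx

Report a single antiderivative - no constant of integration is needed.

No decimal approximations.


The answer is 5*exp(sin(x))/3.
Step 1. Substitute u = sin(x), turning ∫(5*exp(sin(x))*cos(x)/3) dx into ∫(5*exp(u)/3) du: now ∫(5*exp(u)/3) du.
Step 2. Evaluate the standard form: now 5*exp(u)/3.
Step 3. Substitute back u = sin(x): now 5*exp(sin(x))/3.
Answer: 5*exp(sin(x))/3.


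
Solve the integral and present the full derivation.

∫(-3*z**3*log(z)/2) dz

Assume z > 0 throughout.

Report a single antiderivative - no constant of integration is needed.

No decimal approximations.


Step 1. Integrate ∫(-3*z**3*log(z)/2) dz by parts with u = log(z), dv = (-3*z**3/2) dz, so v = -3*z**4/8 [assuming z > 0]: now -3*z**4*log(z)/8 + ∫(3*z**3/8) dz.
Step 2. Evaluate the standard form: now -3*z**4*log(z)/8 + 3*z**4/32.
Answer: -3*z**4*log(z)/8 + 3*z**4/32.


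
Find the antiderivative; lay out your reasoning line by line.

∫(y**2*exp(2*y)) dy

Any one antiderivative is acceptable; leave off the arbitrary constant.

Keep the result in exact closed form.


Step 1. Integrate ∫(y**2*exp(2*y)) dy by parts with u = y**2, dv = (exp(2*y)) dy, so v = exp(2*y)/2: now y**2*exp(2*y)/2 + ∫(-y*exp(2*y)) dy.
Step 2. Integrate ∫(-y*exp(2*y)) dy by parts with u = y, dv = (-exp(2*y)) dy, so v = -exp(2*y)/2: now y**2*exp(2*y)/2 - y*exp(2*y)/2 + ∫(exp(2*y)/2) dy.
Step 3. Evaluate the standard form: now y**2*exp(2*y)/2 - y*exp(2*y)/2 + exp(2*y)/4.
Answer: y**2*exp(2*y)/2 - y*exp(2*y)/2 + exp(2*y)/4.


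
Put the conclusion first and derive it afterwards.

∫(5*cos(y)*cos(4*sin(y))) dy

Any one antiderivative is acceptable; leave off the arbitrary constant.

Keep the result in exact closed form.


The answer is 5*sin(4*sin(y))/4.
Step 1. Substitute u = sin(y), turning ∫(5*cos(y)*cos(4*sin(y))) dy into ∫(5*cos(4*u)) du: now ∫(5*cos(4*u)) du.
Step 2. Evaluate the standard form: now 5*sin(4*u)/4.
Step 3. Substitute back u = sin(y): now 5*sin(4*sin(y))/4.
Answer: 5*sin(4*sin(y))/4.


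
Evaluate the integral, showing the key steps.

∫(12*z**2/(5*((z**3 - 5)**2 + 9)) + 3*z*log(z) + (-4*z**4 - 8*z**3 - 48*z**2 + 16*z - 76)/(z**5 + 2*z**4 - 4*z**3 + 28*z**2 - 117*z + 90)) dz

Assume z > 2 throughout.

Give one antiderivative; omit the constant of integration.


Step 1. Rewrite: now ∫(3*z*log(z)) dz + ∫(12*z**2/(5*((z**3 - 5)**2 + 9))) dz + ∫((-4*z**4 - 8*z**3 - 48*z**2 + 16*z - 76)/(z**5 + 2*z**4 - 4*z**3 + 28*z**2 - 117*z + 90)) dz.
Step 2. Integrate ∫(3*z*log(z)) dz by parts with u = log(z), dv = (3*z) dz, so v = 3*z**2/2 [assuming z > 0]: now 3*z**2*log(z)/2 + ∫(-3*z/2) dz + ∫(12*z**2/(5*((z**3 - 5)**2 + 9))) dz + ∫((-4*z**4 - 8*z**3 - 48*z**2 + 16*z - 76)/(z**5 + 2*z**4 - 4*z**3 + 28*z**2 - 117*z + 90)) dz.
Step 3. Evaluate the standard form: now 3*z**2*log(z)/2 - 3*z**2/4 + ∫(12*z**2/(5*((z**3 - 5)**2 + 9))) dz + ∫((-4*z**4 - 8*z**3 - 48*z**2 + 16*z - 76)/(z**5 + 2*z**4 - 4*z**3 + 28*z**2 - 117*z + 90)) dz.
Step 4. Substitute u = z**3 - 5, turning ∫(12*z**2/(5*((z**3 - 5)**2 + 9))) dz into ∫(4/(5*(u**2 + 9))) du: now 3*z**2*log(z)/2 - 3*z**2/4 + ∫((-4*z**4 - 8*z**3 - 48*z**2 + 16*z - 76)/(z**5 + 2*z**4 - 4*z**3 + 28*z**2 - 117*z + 90)) dz + ∫(4/(5*(u**2 + 9))) du.
Step 5. Evaluate the standard form: now 3*z**2*log(z)/2 - 3*z**2/4 + 4*atan(u/3)/15 + ∫((-4*z**4 - 8*z**3 - 48*z**2 + 16*z - 76)/(z**5 + 2*z**4 - 4*z**3 + 28*z**2 - 117*z + 90)) dz.
Step 6. Substitute back u = z**3 - 5: now 3*z**2*log(z)/2 - 3*z**2/4 + 4*atan(z**3/3 - 5/3)/15 + ∫((-4*z**4 - 8*z**3 - 48*z**2 + 16*z - 76)/(z**5 + 2*z**4 - 4*z**3 + 28*z**2 - 117*z + 90)) dz.
Step 7. Decompose ∫((-4*z**4 - 8*z**3 - 48*z**2 + 16*z - 76)/(z**5 + 2*z**4 - 4*z**3 + 28*z**2 - 117*z + 90)) dz by partial fractions, (-4*z**4 - 8*z**3 - 48*z**2 + 16*z - 76)/(z**5 + 2*z**4 - 4*z**3 + 28*z**2 - 117*z + 90) = -4/(z**2 + 9) - 2/(z + 5) + 2/(z - 1) - 4/(z - 2): now 3*z**2*log(z)/2 - 3*z**2/4 + 4*atan(z**3/3 - 5/3)/15 + ∫(-4/(z - 2)) dz + ∫(2/(z - 1)) dz + ∫(-2/(z + 5)) dz + ∫(-4/(z**2 + 9)) dz.
Step 8. Evaluate the standard form [assuming z > 2]: now 3*z**2*log(z)/2 - 3*z**2/4 - 4*log(z - 2) + 4*atan(z**3/3 - 5/3)/15 + ∫(2/(z - 1)) dz + ∫(-2/(z + 5)) dz + ∫(-4/(z**2 + 9)) dz.
Step 9. Evaluate the standard form [assuming z > 1]: now 3*z**2*log(z)/2 - 3*z**2/4 - 4*log(z - 2) + 2*log(z - 1) + 4*atan(z**3/3 - 5/3)/15 + ∫(-2/(z + 5)) dz + ∫(-4/(z**2 + 9)) dz.
Step 10. Evaluate the standard form [assuming z > -5]: now 3*z**2*log(z)/2 - 3*z**2/4 - 4*log(z - 2) + 2*log(z - 1) - 2*log(z + 5) + 4*atan(z**3/3 - 5/3)/15 + ∫(-4/(z**2 + 9)) dz.
Step 11. Evaluate the standard form: now 3*z**2*log(z)/2 - 3*z**2/4 - 4*log(z - 2) + 2*log(z - 1) - 2*log(z + 5) - 4*atan(z/3)/3 + 4*atan(z**3/3 - 5/3)/15.
Answer: 3*z**2*log(z)/2 - 3*z**2/4 - 4*log(z - 2) + 2*log(z - 1) - 2*log(z + 5) - 4*atan(z/3)/3 + 4*atan(z**3/3 - 5/3)/15.


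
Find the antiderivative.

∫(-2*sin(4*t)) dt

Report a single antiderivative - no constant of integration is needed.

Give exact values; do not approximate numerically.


Answer: cos(4*t)/2.


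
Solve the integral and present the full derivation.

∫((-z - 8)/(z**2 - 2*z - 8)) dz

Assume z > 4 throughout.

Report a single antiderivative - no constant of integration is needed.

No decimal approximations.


Step 1. Decompose ∫((-z - 8)/(z**2 - 2*z - 8)) dz by partial fractions, (-z - 8)/(z**2 - 2*z - 8) = 1/(z + 2) - 2/(z - 4): now ∫(-2/(z - 4)) dz + ∫(1/(z + 2)) dz.
Step 2. Evaluate the standard form [assuming z > -2]: now log(z + 2) + ∫(-2/(z - 4)) dz.
Step 3. Evaluate the standard form [assuming z > 4]: now -2*log(z - 4) + log(z + 2).
Answer: -2*log(z - 4) + log(z + 2).


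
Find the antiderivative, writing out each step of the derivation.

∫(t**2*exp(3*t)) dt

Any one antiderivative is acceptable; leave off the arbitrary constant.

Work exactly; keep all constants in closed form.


Step 1. Integrate ∫(t**2*exp(3*t)) dt by parts with u = t**2, dv = (exp(3*t)) dt, so v = exp(3*t)/3: now t**2*exp(3*t)/3 + ∫(-2*t*exp(3*t)/3) dt.
Step 2. Integrate ∫(-2*t*exp(3*t)/3) dt by parts with u = t, dv = (-2*exp(3*t)/3) dt, so v = -2*exp(3*t)/9: now t**2*exp(3*t)/3 - 2*t*exp(3*t)/9 + ∫(2*exp(3*t)/9) dt.
Step 3. Evaluate the standard form: now t**2*exp(3*t)/3 - 2*t*exp(3*t)/9 + 2*exp(3*t)/27.
Answer: t**2*exp(3*t)/3 - 2*t*exp(3*t)/9 + 2*exp(3*t)/27.


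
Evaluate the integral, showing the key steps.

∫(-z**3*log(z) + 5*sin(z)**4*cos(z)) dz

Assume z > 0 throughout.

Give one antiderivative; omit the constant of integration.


Step 1. Rewrite: now ∫(-z**3*log(z)) dz + ∫(5*sin(z)**4*cos(z)) dz.
Step 2. Integrate ∫(-z**3*log(z)) dz by parts with u = log(z), dv = (-z**3) dz, so v = -z**4/4 [assuming z > 0]: now -z**4*log(z)/4 + ∫(z**3/4) dz + ∫(5*sin(z)**4*cos(z)) dz.
Step 3. Evaluate the standard form: now -z**4*log(z)/4 + z**4/16 + ∫(5*sin(z)**4*cos(z)) dz.
Step 4. Substitute u = sin(z), turning ∫(5*sin(z)**4*cos(z)) dz into ∫(5*u**4) du: now -z**4*log(z)/4 + z**4/16 + ∫(5*u**4) du.
Step 5. Evaluate the standard form: now u**5 - z**4*log(z)/4 + z**4/16.
Step 6. Substitute back u = sin(z): now -z**4*log(z)/4 + z**4/16 + sin(z)**5.
Answer: -z**4*log(z)/4 + z**4/16 + sin(z)**5.


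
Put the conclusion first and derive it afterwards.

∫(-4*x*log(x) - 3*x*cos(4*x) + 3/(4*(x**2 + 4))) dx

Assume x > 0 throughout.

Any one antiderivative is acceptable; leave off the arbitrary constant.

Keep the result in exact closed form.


The answer is -2*x**2*log(x) + x**2 - 3*x*sin(4*x)/4 - 3*cos(4*x)/16 + 3*atan(x/2)/8.
Step 1. Rewrite: now ∫(-4*x*log(x)) dx + ∫(-3*x*cos(4*x)) dx + ∫(3/(4*(x**2 + 4))) dx.
Step 2. Integrate ∫(-4*x*log(x)) dx by parts with u = log(x), dv = (-4*x) dx, so v = -2*x**2 [assuming x > 0]: now -2*x**2*log(x) + ∫(2*x) dx + ∫(-3*x*cos(4*x)) dx + ∫(3/(4*(x**2 + 4))) dx.
Step 3. Evaluate the standard form: now -2*x**2*log(x) + x**2 + ∫(-3*x*cos(4*x)) dx + ∫(3/(4*(x**2 + 4))) dx.
Step 4. Integrate ∫(-3*x*cos(4*x)) dx by parts with u = x, dv = (-3*cos(4*x)) dx, so v = -3*sin(4*x)/4: now -2*x**2*log(x) + x**2 - 3*x*sin(4*x)/4 + ∫(3/(4*(x**2 + 4))) dx + ∫(3*sin(4*x)/4) dx.
Step 5. Evaluate the standard form: now -2*x**2*log(x) + x**2 - 3*x*sin(4*x)/4 - 3*cos(4*x)/16 + ∫(3/(4*(x**2 + 4))) dx.
Step 6. Evaluate the standard form: now -2*x**2*log(x) + x**2 - 3*x*sin(4*x)/4 - 3*cos(4*x)/16 + 3*atan(x/2)/8.
Answer: -2*x**2*log(x) + x**2 - 3*x*sin(4*x)/4 - 3*cos(4*x)/16 + 3*atan(x/2)/8.


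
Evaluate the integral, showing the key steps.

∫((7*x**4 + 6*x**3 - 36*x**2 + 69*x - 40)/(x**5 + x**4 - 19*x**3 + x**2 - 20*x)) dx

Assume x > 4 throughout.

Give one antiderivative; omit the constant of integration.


Step 1. Decompose ∫((7*x**4 + 6*x**3 - 36*x**2 + 69*x - 40)/(x**5 + x**4 - 19*x**3 + x**2 - 20*x)) dx by partial fractions, (7*x**4 + 6*x**3 - 36*x**2 + 69*x - 40)/(x**5 + x**4 - 19*x**3 + x**2 - 20*x) = -3/(x**2 + 1) + 2/(x + 5) + 3/(x - 4) + 2/x: now ∫(2/x) dx + ∫(3/(x - 4)) dx + ∫(2/(x + 5)) dx + ∫(-3/(x**2 + 1)) dx.
Step 2. Evaluate the standard form [assuming x > -5]: now 2*log(x + 5) + ∫(2/x) dx + ∫(3/(x - 4)) dx + ∫(-3/(x**2 + 1)) dx.
Step 3. Evaluate the standard form [assuming x > 0]: now 2*log(x) + 2*log(x + 5) + ∫(3/(x - 4)) dx + ∫(-3/(x**2 + 1)) dx.
Step 4. Evaluate the standard form [assuming x > 4]: now 2*log(x) + 3*log(x - 4) + 2*log(x + 5) + ∫(-3/(x**2 + 1)) dx.
Step 5. Evaluate the standard form: now 2*log(x) + 3*log(x - 4) + 2*log(x + 5) - 3*atan(x).
Answer: 2*log(x) + 3*log(x - 4) + 2*log(x + 5) - 3*atan(x).


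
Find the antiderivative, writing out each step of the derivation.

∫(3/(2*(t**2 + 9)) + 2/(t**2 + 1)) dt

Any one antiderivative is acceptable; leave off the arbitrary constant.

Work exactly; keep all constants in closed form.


Step 1. Rewrite: now ∫(2/(t**2 + 1)) dt + ∫(3/(2*(t**2 + 9))) dt.
Step 2. Evaluate the standard form: now 2*atan(t) + ∫(3/(2*(t**2 + 9))) dt.
Step 3. Evaluate the standard form: now atan(t/3)/2 + 2*atan(t).
Answer: atan(t/3)/2 + 2*atan(t).


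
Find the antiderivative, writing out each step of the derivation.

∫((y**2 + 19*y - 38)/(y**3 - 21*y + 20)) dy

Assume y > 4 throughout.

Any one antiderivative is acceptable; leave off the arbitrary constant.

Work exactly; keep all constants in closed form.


Step 1. Decompose ∫((y**2 + 19*y - 38)/(y**3 - 21*y + 20)) dy by partial fractions, (y**2 + 19*y - 38)/(y**3 - 21*y + 20) = -2/(y + 5) + 1/(y - 1) + 2/(y - 4): now ∫(2/(y - 4)) dy + ∫(1/(y - 1)) dy + ∫(-2/(y + 5)) dy.
Step 2. Evaluate the standard form [assuming y > 1]: now log(y - 1) + ∫(2/(y - 4)) dy + ∫(-2/(y + 5)) dy.
Step 3. Evaluate the standard form [assuming y > -5]: now log(y - 1) - 2*log(y + 5) + ∫(2/(y - 4)) dy.
Step 4. Evaluate the standard form [assuming y > 4]: now 2*log(y - 4) + log(y - 1) - 2*log(y + 5).
Answer: 2*log(y - 4) + log(y - 1) - 2*log(y + 5).


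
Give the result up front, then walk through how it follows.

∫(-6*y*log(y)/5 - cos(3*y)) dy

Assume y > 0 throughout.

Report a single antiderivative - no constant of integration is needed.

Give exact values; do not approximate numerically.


The answer is -3*y**2*log(y)/5 + 3*y**2/10 - sin(3*y)/3.
Step 1. Rewrite: now ∫(-6*y*log(y)/5) dy + ∫(-cos(3*y)) dy.
Step 2. Integrate ∫(-6*y*log(y)/5) dy by parts with u = log(y), dv = (-6*y/5) dy, so v = -3*y**2/5 [assuming y > 0]: now -3*y**2*log(y)/5 + ∫(3*y/5) dy + ∫(-cos(3*y)) dy.
Step 3. Evaluate the standard form: now -3*y**2*log(y)/5 + 3*y**2/10 + ∫(-cos(3*y)) dy.
Step 4. Evaluate the standard form: now -3*y**2*log(y)/5 + 3*y**2/10 - sin(3*y)/3.
Answer: -3*y**2*log(y)/5 + 3*y**2/10 - sin(3*y)/3.


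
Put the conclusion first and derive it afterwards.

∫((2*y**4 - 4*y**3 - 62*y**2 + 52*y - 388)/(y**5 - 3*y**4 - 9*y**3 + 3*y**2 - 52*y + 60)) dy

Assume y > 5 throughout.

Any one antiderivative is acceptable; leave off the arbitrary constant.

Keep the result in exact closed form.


The answer is -log(y - 5) + 5*log(y - 1) - 2*log(y + 3) - 2*atan(y/2).
Step 1. Decompose ∫((2*y**4 - 4*y**3 - 62*y**2 + 52*y - 388)/(y**5 - 3*y**4 - 9*y**3 + 3*y**2 - 52*y + 60)) dy by partial fractions, (2*y**4 - 4*y**3 - 62*y**2 + 52*y - 388)/(y**5 - 3*y**4 - 9*y**3 + 3*y**2 - 52*y + 60) = -4/(y**2 + 4) - 2/(y + 3) + 5/(y - 1) - 1/(y - 5): now ∫(-1/(y - 5)) dy + ∫(5/(y - 1)) dy + ∫(-2/(y + 3)) dy + ∫(-4/(y**2 + 4)) dy.
Step 2. Evaluate the standard form [assuming y > 5]: now -log(y - 5) + ∫(5/(y - 1)) dy + ∫(-2/(y + 3)) dy + ∫(-4/(y**2 + 4)) dy.
Step 3. Evaluate the standard form [assuming y > 1]: now -log(y - 5) + 5*log(y - 1) + ∫(-2/(y + 3)) dy + ∫(-4/(y**2 + 4)) dy.
Step 4. Evaluate the standard form [assuming y > -3]: now -log(y - 5) + 5*log(y - 1) - 2*log(y + 3) + ∫(-4/(y**2 + 4)) dy.
Step 5. Evaluate the standard form: now -log(y - 5) + 5*log(y - 1) - 2*log(y + 3) - 2*atan(y/2).
Answer: -log(y - 5) + 5*log(y - 1) - 2*log(y + 3) - 2*atan(y/2).


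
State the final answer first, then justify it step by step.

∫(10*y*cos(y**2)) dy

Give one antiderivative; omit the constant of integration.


The answer is 5*sin(y**2).
Step 1. Substitute u = y**2, turning ∫(10*y*cos(y**2)) dy into ∫(5*cos(u)) du: now ∫(5*cos(u)) du.
Step 2. Evaluate the standard form: now 5*sin(u).
Step 3. Substitute back u = y**2: now 5*sin(y**2).
Answer: 5*sin(y**2).


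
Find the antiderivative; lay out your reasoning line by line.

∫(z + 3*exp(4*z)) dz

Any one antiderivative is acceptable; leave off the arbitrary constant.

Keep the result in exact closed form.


Step 1. Rewrite: now ∫(z) dz + ∫(3*exp(4*z)) dz.
Step 2. Evaluate the standard form: now 3*exp(4*z)/4 + ∫(z) dz.
Step 3. Evaluate the standard form: now z**2/2 + 3*exp(4*z)/4.
Answer: z**2/2 + 3*exp(4*z)/4.


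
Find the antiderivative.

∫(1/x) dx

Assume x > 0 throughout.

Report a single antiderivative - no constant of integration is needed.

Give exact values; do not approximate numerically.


Answer: log(x).


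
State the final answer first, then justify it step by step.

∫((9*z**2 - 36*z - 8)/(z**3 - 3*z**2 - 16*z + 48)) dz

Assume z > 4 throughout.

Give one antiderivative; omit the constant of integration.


The answer is -log(z - 4) + 5*log(z - 3) + 5*log(z + 4).
Step 1. Decompose ∫((9*z**2 - 36*z - 8)/(z**3 - 3*z**2 - 16*z + 48)) dz by partial fractions, (9*z**2 - 36*z - 8)/(z**3 - 3*z**2 - 16*z + 48) = 5/(z + 4) + 5/(z - 3) - 1/(z - 4): now ∫(-1/(z - 4)) dz + ∫(5/(z - 3)) dz + ∫(5/(z + 4)) dz.
Step 2. Evaluate the standard form [assuming z > 4]: now -log(z - 4) + ∫(5/(z - 3)) dz + ∫(5/(z + 4)) dz.
Step 3. Evaluate the standard form [assuming z > 3]: now -log(z - 4) + 5*log(z - 3) + ∫(5/(z + 4)) dz.
Step 4. Evaluate the standard form [assuming z > -4]: now -log(z - 4) + 5*log(z - 3) + 5*log(z + 4).
Answer: -log(z - 4) + 5*log(z - 3) + 5*log(z + 4).


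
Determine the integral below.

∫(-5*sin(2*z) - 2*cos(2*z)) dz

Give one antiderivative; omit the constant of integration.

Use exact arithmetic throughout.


Answer: -sin(2*z) + 5*cos(2*z)/2.


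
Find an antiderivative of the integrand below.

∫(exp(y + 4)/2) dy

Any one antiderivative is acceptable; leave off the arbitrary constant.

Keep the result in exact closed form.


Answer: exp(y + 4)/2.


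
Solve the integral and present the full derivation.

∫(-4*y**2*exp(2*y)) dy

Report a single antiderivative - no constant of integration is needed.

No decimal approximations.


Step 1. Integrate ∫(-4*y**2*exp(2*y)) dy by parts with u = y**2, dv = (-4*exp(2*y)) dy, so v = -2*exp(2*y): now -2*y**2*exp(2*y) + ∫(4*y*exp(2*y)) dy.
Step 2. Integrate ∫(4*y*exp(2*y)) dy by parts with u = y, dv = (4*exp(2*y)) dy, so v = 2*exp(2*y): now -2*y**2*exp(2*y) + 2*y*exp(2*y) + ∫(-2*exp(2*y)) dy.
Step 3. Evaluate the standard form: now -2*y**2*exp(2*y) + 2*y*exp(2*y) - exp(2*y).
Answer: -2*y**2*exp(2*y) + 2*y*exp(2*y) - exp(2*y).


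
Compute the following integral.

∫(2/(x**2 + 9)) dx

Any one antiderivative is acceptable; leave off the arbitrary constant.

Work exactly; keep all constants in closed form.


Answer: 2*atan(x/3)/3.


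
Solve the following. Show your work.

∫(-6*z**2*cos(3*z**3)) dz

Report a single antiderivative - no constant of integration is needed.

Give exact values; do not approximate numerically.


Step 1. Substitute u = z**3, turning ∫(-6*z**2*cos(3*z**3)) dz into ∫(-2*cos(3*u)) du: now ∫(-2*cos(3*u)) du.
Step 2. Evaluate the standard form: now -2*sin(3*u)/3.
Step 3. Substitute back u = z**3: now -2*sin(3*z**3)/3.
Answer: -2*sin(3*z**3)/3.


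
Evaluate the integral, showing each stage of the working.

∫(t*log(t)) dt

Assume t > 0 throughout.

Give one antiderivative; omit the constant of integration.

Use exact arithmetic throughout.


Step 1. Integrate ∫(t*log(t)) dt by parts with u = log(t), dv = (t) dt, so v = t**2/2 [assuming t > 0]: now t**2*log(t)/2 + ∫(-t/2) dt.
Step 2. Evaluate the standard form: now t**2*log(t)/2 - t**2/4.
Answer: t**2*log(t)/2 - t**2/4.


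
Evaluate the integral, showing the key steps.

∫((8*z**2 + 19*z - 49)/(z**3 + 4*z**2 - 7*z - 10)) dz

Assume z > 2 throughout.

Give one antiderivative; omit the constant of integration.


Step 1. Decompose ∫((8*z**2 + 19*z - 49)/(z**3 + 4*z**2 - 7*z - 10)) dz by partial fractions, (8*z**2 + 19*z - 49)/(z**3 + 4*z**2 - 7*z - 10) = 2/(z + 5) + 5/(z + 1) + 1/(z - 2): now ∫(1/(z - 2)) dz + ∫(5/(z + 1)) dz + ∫(2/(z + 5)) dz.
Step 2. Evaluate the standard form [assuming z > 2]: now log(z - 2) + ∫(5/(z + 1)) dz + ∫(2/(z + 5)) dz.
Step 3. Evaluate the standard form [assuming z > -1]: now log(z - 2) + 5*log(z + 1) + ∫(2/(z + 5)) dz.
Step 4. Evaluate the standard form [assuming z > -5]: now log(z - 2) + 5*log(z + 1) + 2*log(z + 5).
Answer: log(z - 2) + 5*log(z + 1) + 2*log(z + 5).


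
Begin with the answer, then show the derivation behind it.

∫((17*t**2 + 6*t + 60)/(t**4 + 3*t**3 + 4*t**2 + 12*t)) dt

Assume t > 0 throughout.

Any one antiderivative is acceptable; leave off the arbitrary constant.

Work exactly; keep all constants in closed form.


The answer is 5*log(t) - 5*log(t + 3) + atan(t/2).
Step 1. Decompose ∫((17*t**2 + 6*t + 60)/(t**4 + 3*t**3 + 4*t**2 + 12*t)) dt by partial fractions, (17*t**2 + 6*t + 60)/(t**4 + 3*t**3 + 4*t**2 + 12*t) = 2/(t**2 + 4) - 5/(t + 3) + 5/t: now ∫(5/t) dt + ∫(-5/(t + 3)) dt + ∫(2/(t**2 + 4)) dt.
Step 2. Evaluate the standard form [assuming t > -3]: now -5*log(t + 3) + ∫(5/t) dt + ∫(2/(t**2 + 4)) dt.
Step 3. Evaluate the standard form [assuming t > 0]: now 5*log(t) - 5*log(t + 3) + ∫(2/(t**2 + 4)) dt.
Step 4. Evaluate the standard form: now 5*log(t) - 5*log(t + 3) + atan(t/2).
Answer: 5*log(t) - 5*log(t + 3) + atan(t/2).


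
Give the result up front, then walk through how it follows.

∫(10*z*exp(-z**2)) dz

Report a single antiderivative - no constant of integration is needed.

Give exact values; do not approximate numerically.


The answer is -5*exp(-z**2).
Step 1. Substitute u = z**2, turning ∫(10*z*exp(-z**2)) dz into ∫(5*exp(-u)) du: now ∫(5*exp(-u)) du.
Step 2. Evaluate the standard form: now -5*exp(-u).
Step 3. Substitute back u = z**2: now -5*exp(-z**2).
Answer: -5*exp(-z**2).


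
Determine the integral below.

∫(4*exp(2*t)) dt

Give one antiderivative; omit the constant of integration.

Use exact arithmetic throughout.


Answer: 2*exp(2*t).


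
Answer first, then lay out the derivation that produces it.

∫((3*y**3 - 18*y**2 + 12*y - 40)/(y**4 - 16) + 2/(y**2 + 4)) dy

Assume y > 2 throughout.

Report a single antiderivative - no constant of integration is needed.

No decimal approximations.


The answer is -2*log(y - 2) + 5*log(y + 2) - atan(y/2).
Step 1. Rewrite: now ∫((3*y**3 - 18*y**2 + 12*y - 40)/(y**4 - 16)) dy + ∫(2/(y**2 + 4)) dy.
Step 2. Decompose ∫((3*y**3 - 18*y**2 + 12*y - 40)/(y**4 - 16)) dy by partial fractions, (3*y**3 - 18*y**2 + 12*y - 40)/(y**4 - 16) = -4/(y**2 + 4) + 5/(y + 2) - 2/(y - 2): now ∫(-2/(y - 2)) dy + ∫(5/(y + 2)) dy + ∫(-4/(y**2 + 4)) dy + ∫(2/(y**2 + 4)) dy.
Step 3. Evaluate the standard form [assuming y > 2]: now -2*log(y - 2) + ∫(5/(y + 2)) dy + ∫(-4/(y**2 + 4)) dy + ∫(2/(y**2 + 4)) dy.
Step 4. Evaluate the standard form [assuming y > -2]: now -2*log(y - 2) + 5*log(y + 2) + ∫(-4/(y**2 + 4)) dy + ∫(2/(y**2 + 4)) dy.
Step 5. Evaluate the standard form: now -2*log(y - 2) + 5*log(y + 2) - 2*atan(y/2) + ∫(2/(y**2 + 4)) dy.
Step 6. Evaluate the standard form: now -2*log(y - 2) + 5*log(y + 2) - atan(y/2).
Answer: -2*log(y - 2) + 5*log(y + 2) - atan(y/2).


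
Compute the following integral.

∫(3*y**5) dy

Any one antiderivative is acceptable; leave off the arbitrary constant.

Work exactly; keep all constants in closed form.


Answer: y**6/2.


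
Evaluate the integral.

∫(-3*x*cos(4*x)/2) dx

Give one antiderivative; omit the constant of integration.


Answer: -3*x*sin(4*x)/8 - 3*cos(4*x)/32.


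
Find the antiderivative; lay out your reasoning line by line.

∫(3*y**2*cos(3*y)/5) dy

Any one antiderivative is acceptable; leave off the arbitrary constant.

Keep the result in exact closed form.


Step 1. Integrate ∫(3*y**2*cos(3*y)/5) dy by parts with u = y**2, dv = (3*cos(3*y)/5) dy, so v = sin(3*y)/5: now y**2*sin(3*y)/5 + ∫(-2*y*sin(3*y)/5) dy.
Step 2. Integrate ∫(-2*y*sin(3*y)/5) dy by parts with u = y, dv = (-2*sin(3*y)/5) dy, so v = 2*cos(3*y)/15: now y**2*sin(3*y)/5 + 2*y*cos(3*y)/15 + ∫(-2*cos(3*y)/15) dy.
Step 3. Evaluate the standard form: now y**2*sin(3*y)/5 + 2*y*cos(3*y)/15 - 2*sin(3*y)/45.
Answer: y**2*sin(3*y)/5 + 2*y*cos(3*y)/15 - 2*sin(3*y)/45.


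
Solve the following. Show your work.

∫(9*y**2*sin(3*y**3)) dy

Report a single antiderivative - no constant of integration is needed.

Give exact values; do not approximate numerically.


Step 1. Substitute u = y**3, turning ∫(9*y**2*sin(3*y**3)) dy into ∫(3*sin(3*u)) du: now ∫(3*sin(3*u)) du.
Step 2. Evaluate the standard form: now -cos(3*u).
Step 3. Substitute back u = y**3: now -cos(3*y**3).
Answer: -cos(3*y**3).


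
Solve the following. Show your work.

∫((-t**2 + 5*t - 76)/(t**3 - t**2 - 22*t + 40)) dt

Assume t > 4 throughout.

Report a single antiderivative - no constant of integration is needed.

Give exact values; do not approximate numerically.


Step 1. Decompose ∫((-t**2 + 5*t - 76)/(t**3 - t**2 - 22*t + 40)) dt by partial fractions, (-t**2 + 5*t - 76)/(t**3 - t**2 - 22*t + 40) = -2/(t + 5) + 5/(t - 2) - 4/(t - 4): now ∫(-4/(t - 4)) dt + ∫(5/(t - 2)) dt + ∫(-2/(t + 5)) dt.
Step 2. Evaluate the standard form [assuming t > 2]: now 5*log(t - 2) + ∫(-4/(t - 4)) dt + ∫(-2/(t + 5)) dt.
Step 3. Evaluate the standard form [assuming t > 4]: now -4*log(t - 4) + 5*log(t - 2) + ∫(-2/(t + 5)) dt.
Step 4. Evaluate the standard form [assuming t > -5]: now -4*log(t - 4) + 5*log(t - 2) - 2*log(t + 5).
Answer: -4*log(t - 4) + 5*log(t - 2) - 2*log(t + 5).


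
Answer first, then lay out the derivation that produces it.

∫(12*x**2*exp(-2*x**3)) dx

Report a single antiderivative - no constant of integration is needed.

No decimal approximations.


The answer is -2*exp(-2*x**3).
Step 1. Substitute u = x**3, turning ∫(12*x**2*exp(-2*x**3)) dx into ∫(4*exp(-2*u)) du: now ∫(4*exp(-2*u)) du.
Step 2. Evaluate the standard form: now -2*exp(-2*u).
Step 3. Substitute back u = x**3: now -2*exp(-2*x**3).
Answer: -2*exp(-2*x**3).


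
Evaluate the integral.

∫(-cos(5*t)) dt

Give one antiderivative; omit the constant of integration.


Answer: -sin(5*t)/5.


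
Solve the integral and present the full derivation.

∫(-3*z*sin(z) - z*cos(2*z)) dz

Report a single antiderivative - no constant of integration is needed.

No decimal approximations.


Step 1. Rewrite: now ∫(-3*z*sin(z)) dz + ∫(-z*cos(2*z)) dz.
Step 2. Integrate ∫(-z*cos(2*z)) dz by parts with u = z, dv = (-cos(2*z)) dz, so v = -sin(2*z)/2: now -z*sin(2*z)/2 + ∫(-3*z*sin(z)) dz + ∫(sin(2*z)/2) dz.
Step 3. Evaluate the standard form: now -z*sin(2*z)/2 - cos(2*z)/4 + ∫(-3*z*sin(z)) dz.
Step 4. Integrate ∫(-3*z*sin(z)) dz by parts with u = z, dv = (-3*sin(z)) dz, so v = 3*cos(z): now -z*sin(2*z)/2 + 3*z*cos(z) - cos(2*z)/4 + ∫(-3*cos(z)) dz.
Step 5. Evaluate the standard form: now -z*sin(2*z)/2 + 3*z*cos(z) - 3*sin(z) - cos(2*z)/4.
Answer: -z*sin(2*z)/2 + 3*z*cos(z) - 3*sin(z) - cos(2*z)/4.


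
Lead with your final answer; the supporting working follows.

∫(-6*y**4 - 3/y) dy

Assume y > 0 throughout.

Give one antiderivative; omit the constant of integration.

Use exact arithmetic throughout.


The answer is -6*y**5/5 - 3*log(y).
Step 1. Rewrite: now ∫(-3/y) dy + ∫(-6*y**4) dy.
Step 2. Evaluate the standard form: now -6*y**5/5 + ∫(-3/y) dy.
Step 3. Evaluate the standard form [assuming y > 0]: now -6*y**5/5 - 3*log(y).
Answer: -6*y**5/5 - 3*log(y).


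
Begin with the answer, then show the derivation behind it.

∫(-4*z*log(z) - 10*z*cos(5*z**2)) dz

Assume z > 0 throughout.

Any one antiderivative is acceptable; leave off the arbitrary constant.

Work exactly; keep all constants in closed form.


The answer is -2*z**2*log(z) + z**2 - sin(5*z**2).
Step 1. Rewrite: now ∫(-4*z*log(z)) dz + ∫(-10*z*cos(5*z**2)) dz.
Step 2. Substitute u = z**2, turning ∫(-10*z*cos(5*z**2)) dz into ∫(-5*cos(5*u)) du: now ∫(-4*z*log(z)) dz + ∫(-5*cos(5*u)) du.
Step 3. Evaluate the standard form: now -sin(5*u) + ∫(-4*z*log(z)) dz.
Step 4. Substitute back u = z**2: now -sin(5*z**2) + ∫(-4*z*log(z)) dz.
Step 5. Integrate ∫(-4*z*log(z)) dz by parts with u = log(z), dv = (-4*z) dz, so v = -2*z**2 [assuming z > 0]: now -2*z**2*log(z) - sin(5*z**2) + ∫(2*z) dz.
Step 6. Evaluate the standard form: now -2*z**2*log(z) + z**2 - sin(5*z**2).
Answer: -2*z**2*log(z) + z**2 - sin(5*z**2).


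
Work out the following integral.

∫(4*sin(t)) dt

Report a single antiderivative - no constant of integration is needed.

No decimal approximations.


Answer: -4*cos(t).


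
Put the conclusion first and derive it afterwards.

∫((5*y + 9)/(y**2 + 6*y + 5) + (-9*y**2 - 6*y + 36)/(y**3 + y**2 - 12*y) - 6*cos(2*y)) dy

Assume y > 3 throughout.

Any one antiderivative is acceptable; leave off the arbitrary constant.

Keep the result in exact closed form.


The answer is -3*log(y) - 3*log(y - 3) + log(y + 1) - 3*log(y + 4) + 4*log(y + 5) - 3*sin(2*y).
Step 1. Rewrite: now ∫((5*y + 9)/(y**2 + 6*y + 5)) dy + ∫((-9*y**2 - 6*y + 36)/(y**3 + y**2 - 12*y)) dy + ∫(-6*cos(2*y)) dy.
Step 2. Decompose ∫((5*y + 9)/(y**2 + 6*y + 5)) dy by partial fractions, (5*y + 9)/(y**2 + 6*y + 5) = 4/(y + 5) + 1/(y + 1): now ∫((-9*y**2 - 6*y + 36)/(y**3 + y**2 - 12*y)) dy + ∫(1/(y + 1)) dy + ∫(4/(y + 5)) dy + ∫(-6*cos(2*y)) dy.
Step 3. Evaluate the standard form [assuming y > -1]: now log(y + 1) + ∫((-9*y**2 - 6*y + 36)/(y**3 + y**2 - 12*y)) dy + ∫(4/(y + 5)) dy + ∫(-6*cos(2*y)) dy.
Step 4. Evaluate the standard form [assuming y > -5]: now log(y + 1) + 4*log(y + 5) + ∫((-9*y**2 - 6*y + 36)/(y**3 + y**2 - 12*y)) dy + ∫(-6*cos(2*y)) dy.
Step 5. Decompose ∫((-9*y**2 - 6*y + 36)/(y**3 + y**2 - 12*y)) dy by partial fractions, (-9*y**2 - 6*y + 36)/(y**3 + y**2 - 12*y) = -3/(y + 4) - 3/(y - 3) - 3/y: now log(y + 1) + 4*log(y + 5) + ∫(-3/y) dy + ∫(-3/(y - 3)) dy + ∫(-3/(y + 4)) dy + ∫(-6*cos(2*y)) dy.
Step 6. Evaluate the standard form [assuming y > 0]: now -3*log(y) + log(y + 1) + 4*log(y + 5) + ∫(-3/(y - 3)) dy + ∫(-3/(y + 4)) dy + ∫(-6*cos(2*y)) dy.
Step 7. Evaluate the standard form [assuming y > 3]: now -3*log(y) - 3*log(y - 3) + log(y + 1) + 4*log(y + 5) + ∫(-3/(y + 4)) dy + ∫(-6*cos(2*y)) dy.
Step 8. Evaluate the standard form [assuming y > -4]: now -3*log(y) - 3*log(y - 3) + log(y + 1) - 3*log(y + 4) + 4*log(y + 5) + ∫(-6*cos(2*y)) dy.
Step 9. Evaluate the standard form: now -3*log(y) - 3*log(y - 3) + log(y + 1) - 3*log(y + 4) + 4*log(y + 5) - 3*sin(2*y).
Answer: -3*log(y) - 3*log(y - 3) + log(y + 1) - 3*log(y + 4) + 4*log(y + 5) - 3*sin(2*y).


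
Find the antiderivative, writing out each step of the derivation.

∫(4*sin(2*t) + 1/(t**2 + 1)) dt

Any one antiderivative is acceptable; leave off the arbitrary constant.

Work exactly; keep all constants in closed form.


Step 1. Rewrite: now ∫(1/(t**2 + 1)) dt + ∫(4*sin(2*t)) dt.
Step 2. Evaluate the standard form: now atan(t) + ∫(4*sin(2*t)) dt.
Step 3. Evaluate the standard form: now -2*cos(2*t) + atan(t).
Answer: -2*cos(2*t) + atan(t).


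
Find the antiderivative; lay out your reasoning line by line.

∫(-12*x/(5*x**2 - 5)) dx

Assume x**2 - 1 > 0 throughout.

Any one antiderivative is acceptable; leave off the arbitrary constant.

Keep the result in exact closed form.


Step 1. Substitute u = x**2 - 1, turning ∫(-12*x/(5*x**2 - 5)) dx into ∫(-6/(5*u)) du: now ∫(-6/(5*u)) du.
Step 2. Evaluate the standard form [assuming u > 0]: now -6*log(u)/5.
Step 3. Substitute back u = x**2 - 1: now -6*log(x**2 - 1)/5.
Answer: -6*log(x**2 - 1)/5.


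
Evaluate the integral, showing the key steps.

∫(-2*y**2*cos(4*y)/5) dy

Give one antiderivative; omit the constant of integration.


Step 1. Integrate ∫(-2*y**2*cos(4*y)/5) dy by parts with u = y**2, dv = (-2*cos(4*y)/5) dy, so v = -sin(4*y)/10: now -y**2*sin(4*y)/10 + ∫(y*sin(4*y)/5) dy.
Step 2. Integrate ∫(y*sin(4*y)/5) dy by parts with u = y, dv = (sin(4*y)/5) dy, so v = -cos(4*y)/20: now -y**2*sin(4*y)/10 - y*cos(4*y)/20 + ∫(cos(4*y)/20) dy.
Step 3. Evaluate the standard form: now -y**2*sin(4*y)/10 - y*cos(4*y)/20 + sin(4*y)/80.
Answer: -y**2*sin(4*y)/10 - y*cos(4*y)/20 + sin(4*y)/80.


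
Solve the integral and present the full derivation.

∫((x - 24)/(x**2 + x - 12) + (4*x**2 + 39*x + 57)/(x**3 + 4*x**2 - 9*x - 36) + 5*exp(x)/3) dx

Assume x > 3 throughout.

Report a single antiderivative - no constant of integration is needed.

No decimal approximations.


Step 1. Rewrite: now ∫((x - 24)/(x**2 + x - 12)) dx + ∫((4*x**2 + 39*x + 57)/(x**3 + 4*x**2 - 9*x - 36)) dx + ∫(5*exp(x)/3) dx.
Step 2. Evaluate the standard form: now 5*exp(x)/3 + ∫((x - 24)/(x**2 + x - 12)) dx + ∫((4*x**2 + 39*x + 57)/(x**3 + 4*x**2 - 9*x - 36)) dx.
Step 3. Decompose ∫((4*x**2 + 39*x + 57)/(x**3 + 4*x**2 - 9*x - 36)) dx by partial fractions, (4*x**2 + 39*x + 57)/(x**3 + 4*x**2 - 9*x - 36) = -5/(x + 4) + 4/(x + 3) + 5/(x - 3): now 5*exp(x)/3 + ∫((x - 24)/(x**2 + x - 12)) dx + ∫(5/(x - 3)) dx + ∫(4/(x + 3)) dx + ∫(-5/(x + 4)) dx.
Step 4. Evaluate the standard form [assuming x > -4]: now 5*exp(x)/3 - 5*log(x + 4) + ∫((x - 24)/(x**2 + x - 12)) dx + ∫(5/(x - 3)) dx + ∫(4/(x + 3)) dx.
Step 5. Evaluate the standard form [assuming x > 3]: now 5*exp(x)/3 + 5*log(x - 3) - 5*log(x + 4) + ∫((x - 24)/(x**2 + x - 12)) dx + ∫(4/(x + 3)) dx.
Step 6. Evaluate the standard form [assuming x > -3]: now 5*exp(x)/3 + 5*log(x - 3) + 4*log(x + 3) - 5*log(x + 4) + ∫((x - 24)/(x**2 + x - 12)) dx.
Step 7. Decompose ∫((x - 24)/(x**2 + x - 12)) dx by partial fractions, (x - 24)/(x**2 + x - 12) = 4/(x + 4) - 3/(x - 3): now 5*exp(x)/3 + 5*log(x - 3) + 4*log(x + 3) - 5*log(x + 4) + ∫(-3/(x - 3)) dx + ∫(4/(x + 4)) dx.
Step 8. Evaluate the standard form [assuming x > -4]: now 5*exp(x)/3 + 5*log(x - 3) + 4*log(x + 3) - log(x + 4) + ∫(-3/(x - 3)) dx.
Step 9. Evaluate the standard form [assuming x > 3]: now 5*exp(x)/3 + 2*log(x - 3) + 4*log(x + 3) - log(x + 4).
Answer: 5*exp(x)/3 + 2*log(x - 3) + 4*log(x + 3) - log(x + 4).


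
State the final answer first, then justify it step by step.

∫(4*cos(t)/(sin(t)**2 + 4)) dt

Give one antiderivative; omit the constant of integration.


The answer is 2*atan(sin(t)/2).
Step 1. Substitute u = sin(t), turning ∫(4*cos(t)/(sin(t)**2 + 4)) dt into ∫(4/(u**2 + 4)) du: now ∫(4/(u**2 + 4)) du.
Step 2. Evaluate the standard form: now 2*atan(u/2).
Step 3. Substitute back u = sin(t): now 2*atan(sin(t)/2).
Answer: 2*atan(sin(t)/2).


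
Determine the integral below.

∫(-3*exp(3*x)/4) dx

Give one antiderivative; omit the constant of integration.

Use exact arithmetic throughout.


Answer: -exp(3*x)/4.


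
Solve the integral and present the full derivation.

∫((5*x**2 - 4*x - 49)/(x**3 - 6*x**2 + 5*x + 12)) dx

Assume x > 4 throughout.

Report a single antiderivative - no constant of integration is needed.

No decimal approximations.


Step 1. Decompose ∫((5*x**2 - 4*x - 49)/(x**3 - 6*x**2 + 5*x + 12)) dx by partial fractions, (5*x**2 - 4*x - 49)/(x**3 - 6*x**2 + 5*x + 12) = -2/(x + 1) + 4/(x - 3) + 3/(x - 4): now ∫(3/(x - 4)) dx + ∫(4/(x - 3)) dx + ∫(-2/(x + 1)) dx.
Step 2. Evaluate the standard form [assuming x > 3]: now 4*log(x - 3) + ∫(3/(x - 4)) dx + ∫(-2/(x + 1)) dx.
Step 3. Evaluate the standard form [assuming x > -1]: now 4*log(x - 3) - 2*log(x + 1) + ∫(3/(x - 4)) dx.
Step 4. Evaluate the standard form [assuming x > 4]: now 3*log(x - 4) + 4*log(x - 3) - 2*log(x + 1).
Answer: 3*log(x - 4) + 4*log(x - 3) - 2*log(x + 1).


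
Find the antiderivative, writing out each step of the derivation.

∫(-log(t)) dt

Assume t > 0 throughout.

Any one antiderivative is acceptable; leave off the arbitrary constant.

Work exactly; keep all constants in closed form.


Step 1. Integrate ∫(-log(t)) dt by parts with u = log(t), dv = (-1) dt, so v = -t [assuming t > 0]: now -t*log(t) + ∫(1) dt.
Step 2. Evaluate the standard form: now -t*log(t) + t.
Answer: -t*log(t) + t.


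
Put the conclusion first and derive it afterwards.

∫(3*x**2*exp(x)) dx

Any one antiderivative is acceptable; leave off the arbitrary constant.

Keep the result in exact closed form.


The answer is 3*x**2*exp(x) - 6*x*exp(x) + 6*exp(x).
Step 1. Integrate ∫(3*x**2*exp(x)) dx by parts with u = x**2, dv = (3*exp(x)) dx, so v = 3*exp(x): now 3*x**2*exp(x) + ∫(-6*x*exp(x)) dx.
Step 2. Integrate ∫(-6*x*exp(x)) dx by parts with u = x, dv = (-6*exp(x)) dx, so v = -6*exp(x): now 3*x**2*exp(x) - 6*x*exp(x) + ∫(6*exp(x)) dx.
Step 3. Evaluate the standard form: now 3*x**2*exp(x) - 6*x*exp(x) + 6*exp(x).
Answer: 3*x**2*exp(x) - 6*x*exp(x) + 6*exp(x).


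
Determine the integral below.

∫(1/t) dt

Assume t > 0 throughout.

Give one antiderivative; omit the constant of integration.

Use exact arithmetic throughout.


Answer: log(t).


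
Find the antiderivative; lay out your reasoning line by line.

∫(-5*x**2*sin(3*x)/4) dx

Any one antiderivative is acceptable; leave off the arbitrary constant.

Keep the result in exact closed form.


Step 1. Integrate ∫(-5*x**2*sin(3*x)/4) dx by parts with u = x**2, dv = (-5*sin(3*x)/4) dx, so v = 5*cos(3*x)/12: now 5*x**2*cos(3*x)/12 + ∫(-5*x*cos(3*x)/6) dx.
Step 2. Integrate ∫(-5*x*cos(3*x)/6) dx by parts with u = x, dv = (-5*cos(3*x)/6) dx, so v = -5*sin(3*x)/18: now 5*x**2*cos(3*x)/12 - 5*x*sin(3*x)/18 + ∫(5*sin(3*x)/18) dx.
Step 3. Evaluate the standard form: now 5*x**2*cos(3*x)/12 - 5*x*sin(3*x)/18 - 5*cos(3*x)/54.
Answer: 5*x**2*cos(3*x)/12 - 5*x*sin(3*x)/18 - 5*cos(3*x)/54.


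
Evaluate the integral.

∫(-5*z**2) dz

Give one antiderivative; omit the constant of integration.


Answer: -5*z**3/3.


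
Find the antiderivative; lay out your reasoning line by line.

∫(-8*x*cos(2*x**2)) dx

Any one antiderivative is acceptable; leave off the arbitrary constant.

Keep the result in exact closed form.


Step 1. Substitute u = x**2, turning ∫(-8*x*cos(2*x**2)) dx into ∫(-4*cos(2*u)) du: now ∫(-4*cos(2*u)) du.
Step 2. Evaluate the standard form: now -2*sin(2*u).
Step 3. Substitute back u = x**2: now -2*sin(2*x**2).
Answer: -2*sin(2*x**2).


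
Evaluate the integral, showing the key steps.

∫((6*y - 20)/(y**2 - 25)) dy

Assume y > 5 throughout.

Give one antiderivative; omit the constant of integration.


Step 1. Decompose ∫((6*y - 20)/(y**2 - 25)) dy by partial fractions, (6*y - 20)/(y**2 - 25) = 5/(y + 5) + 1/(y - 5): now ∫(1/(y - 5)) dy + ∫(5/(y + 5)) dy.
Step 2. Evaluate the standard form [assuming y > 5]: now log(y - 5) + ∫(5/(y + 5)) dy.
Step 3. Evaluate the standard form [assuming y > -5]: now log(y - 5) + 5*log(y + 5).
Answer: log(y - 5) + 5*log(y + 5).


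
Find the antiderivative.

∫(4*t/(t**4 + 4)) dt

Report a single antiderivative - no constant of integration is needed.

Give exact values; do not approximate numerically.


Answer: atan(t**2/2).


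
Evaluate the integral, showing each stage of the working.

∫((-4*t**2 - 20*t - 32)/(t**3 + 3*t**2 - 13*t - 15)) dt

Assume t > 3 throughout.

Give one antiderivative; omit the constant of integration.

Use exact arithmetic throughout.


Step 1. Decompose ∫((-4*t**2 - 20*t - 32)/(t**3 + 3*t**2 - 13*t - 15)) dt by partial fractions, (-4*t**2 - 20*t - 32)/(t**3 + 3*t**2 - 13*t - 15) = -1/(t + 5) + 1/(t + 1) - 4/(t - 3): now ∫(-4/(t - 3)) dt + ∫(1/(t + 1)) dt + ∫(-1/(t + 5)) dt.
Step 2. Evaluate the standard form [assuming t > 3]: now -4*log(t - 3) + ∫(1/(t + 1)) dt + ∫(-1/(t + 5)) dt.
Step 3. Evaluate the standard form [assuming t > -1]: now -4*log(t - 3) + log(t + 1) + ∫(-1/(t + 5)) dt.
Step 4. Evaluate the standard form [assuming t > -5]: now -4*log(t - 3) + log(t + 1) - log(t + 5).
Answer: -4*log(t - 3) + log(t + 1) - log(t + 5).


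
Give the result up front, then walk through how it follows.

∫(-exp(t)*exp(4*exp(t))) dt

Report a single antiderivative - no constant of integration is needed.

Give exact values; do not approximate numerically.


The answer is -exp(4*exp(t))/4.
Step 1. Substitute u = exp(t), turning ∫(-exp(t)*exp(4*exp(t))) dt into ∫(-exp(4*u)) du: now ∫(-exp(4*u)) du.
Step 2. Evaluate the standard form: now -exp(4*u)/4.
Step 3. Substitute back u = exp(t): now -exp(4*exp(t))/4.
Answer: -exp(4*exp(t))/4.
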